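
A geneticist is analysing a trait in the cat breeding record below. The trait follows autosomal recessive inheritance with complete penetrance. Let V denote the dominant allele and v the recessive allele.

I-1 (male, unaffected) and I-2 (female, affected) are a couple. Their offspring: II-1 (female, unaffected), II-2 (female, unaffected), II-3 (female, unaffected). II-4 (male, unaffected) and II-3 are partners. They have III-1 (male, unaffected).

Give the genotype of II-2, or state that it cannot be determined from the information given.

Vv

From phenotype alone, II-2 is VV or Vv.
II-2 is unaffected so carries V and received v from I-2 (vv), so II-2 is Vv.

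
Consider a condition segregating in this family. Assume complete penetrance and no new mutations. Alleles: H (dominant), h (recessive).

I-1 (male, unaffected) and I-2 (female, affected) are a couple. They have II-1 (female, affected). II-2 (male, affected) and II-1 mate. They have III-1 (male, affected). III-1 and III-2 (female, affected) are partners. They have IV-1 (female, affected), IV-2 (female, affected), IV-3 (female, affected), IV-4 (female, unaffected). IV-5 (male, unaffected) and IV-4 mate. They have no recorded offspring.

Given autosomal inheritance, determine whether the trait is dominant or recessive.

III-1 and III-2 are both affected yet have an unaffected child IV-4. Under a recessive model two affected parents are homozygous and every child would be affected, so the trait cannot be recessive.

dominant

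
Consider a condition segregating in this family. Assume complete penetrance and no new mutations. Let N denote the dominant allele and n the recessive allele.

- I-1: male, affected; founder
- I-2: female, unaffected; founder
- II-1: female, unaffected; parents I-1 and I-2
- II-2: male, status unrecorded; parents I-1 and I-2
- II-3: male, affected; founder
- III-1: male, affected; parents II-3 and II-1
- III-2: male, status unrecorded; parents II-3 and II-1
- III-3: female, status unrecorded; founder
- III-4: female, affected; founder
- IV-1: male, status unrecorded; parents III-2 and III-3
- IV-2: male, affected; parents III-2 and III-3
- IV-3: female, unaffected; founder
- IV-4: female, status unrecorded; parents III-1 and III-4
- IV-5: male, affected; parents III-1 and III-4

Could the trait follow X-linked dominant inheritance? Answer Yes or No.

Under X-linked dominant, II-1 (unaffected, female) cannot arise from I-1 (affected) × I-2 (unaffected).

No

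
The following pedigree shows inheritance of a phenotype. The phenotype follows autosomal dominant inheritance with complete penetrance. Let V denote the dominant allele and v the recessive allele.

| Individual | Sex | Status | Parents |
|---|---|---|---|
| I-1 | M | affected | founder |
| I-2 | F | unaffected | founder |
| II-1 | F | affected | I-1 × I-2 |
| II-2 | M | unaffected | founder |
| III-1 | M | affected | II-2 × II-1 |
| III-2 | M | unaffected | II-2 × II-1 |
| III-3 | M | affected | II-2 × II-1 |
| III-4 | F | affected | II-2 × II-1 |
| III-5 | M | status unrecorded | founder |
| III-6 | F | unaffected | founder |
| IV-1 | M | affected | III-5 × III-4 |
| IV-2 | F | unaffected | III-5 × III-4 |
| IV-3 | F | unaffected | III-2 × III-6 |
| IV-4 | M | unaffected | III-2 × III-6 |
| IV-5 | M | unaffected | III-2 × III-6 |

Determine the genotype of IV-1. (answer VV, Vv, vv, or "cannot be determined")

IV-1's phenotype allows VV or Vv, and no parent or child forces a single allele at both positions; consistent genotype assignments exist with IV-1 as VV or Vv.

cannot be determined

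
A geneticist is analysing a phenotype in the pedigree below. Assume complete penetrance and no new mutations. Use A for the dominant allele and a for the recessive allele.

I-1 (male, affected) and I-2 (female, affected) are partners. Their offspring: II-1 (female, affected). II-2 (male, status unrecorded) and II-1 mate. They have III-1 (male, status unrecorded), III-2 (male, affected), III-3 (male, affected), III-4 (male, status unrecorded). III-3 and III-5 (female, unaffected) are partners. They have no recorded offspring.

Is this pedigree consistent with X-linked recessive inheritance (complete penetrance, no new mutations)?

Yes

A consistent assignment under X-linked recessive exists: I-1 X^a Y, I-2 X^a X^a, II-1 X^a X^a, II-2 X^A Y, III-1 X^a Y, III-2 X^a Y, III-3 X^a Y, III-4 X^a Y, III-5 X^A X^A.
In this assignment every recorded phenotype matches its genotype and every non-founder's genotype is obtainable from its parents' genotypes, so the pedigree is consistent.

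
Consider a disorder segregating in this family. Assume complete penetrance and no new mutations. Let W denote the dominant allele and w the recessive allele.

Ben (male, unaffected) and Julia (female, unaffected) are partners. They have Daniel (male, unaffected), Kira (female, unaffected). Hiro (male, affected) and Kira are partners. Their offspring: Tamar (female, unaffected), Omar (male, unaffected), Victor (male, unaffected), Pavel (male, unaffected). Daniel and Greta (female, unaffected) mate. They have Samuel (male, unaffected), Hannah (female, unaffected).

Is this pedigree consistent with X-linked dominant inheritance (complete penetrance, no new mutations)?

Under X-linked dominant, Tamar (unaffected, female) cannot arise from Hiro (affected) × Kira (unaffected).

No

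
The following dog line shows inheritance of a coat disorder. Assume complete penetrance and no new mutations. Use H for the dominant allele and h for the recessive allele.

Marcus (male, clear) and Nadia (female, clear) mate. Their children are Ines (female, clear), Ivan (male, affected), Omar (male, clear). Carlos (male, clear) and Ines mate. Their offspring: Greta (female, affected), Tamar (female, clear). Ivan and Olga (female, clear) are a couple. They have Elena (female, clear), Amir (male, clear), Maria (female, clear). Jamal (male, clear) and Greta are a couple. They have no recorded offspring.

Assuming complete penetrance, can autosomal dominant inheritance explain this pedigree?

Under autosomal dominant, Ivan (affected, male) cannot arise from Marcus (clear) × Nadia (clear).

No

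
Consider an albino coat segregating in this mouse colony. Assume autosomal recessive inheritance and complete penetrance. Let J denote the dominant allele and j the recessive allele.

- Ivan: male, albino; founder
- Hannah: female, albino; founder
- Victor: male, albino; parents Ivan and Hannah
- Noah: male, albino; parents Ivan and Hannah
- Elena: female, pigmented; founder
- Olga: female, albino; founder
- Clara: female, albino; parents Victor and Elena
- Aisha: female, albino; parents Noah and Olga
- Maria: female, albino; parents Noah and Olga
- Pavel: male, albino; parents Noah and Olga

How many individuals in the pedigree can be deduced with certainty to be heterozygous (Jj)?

Obligate heterozygotes: Elena is pigmented so carries J and passed j to Clara (jj), so Elena is Jj.
Every other individual is either homozygous by phenotype or has at least one consistent homozygous assignment, so the count is 1.

1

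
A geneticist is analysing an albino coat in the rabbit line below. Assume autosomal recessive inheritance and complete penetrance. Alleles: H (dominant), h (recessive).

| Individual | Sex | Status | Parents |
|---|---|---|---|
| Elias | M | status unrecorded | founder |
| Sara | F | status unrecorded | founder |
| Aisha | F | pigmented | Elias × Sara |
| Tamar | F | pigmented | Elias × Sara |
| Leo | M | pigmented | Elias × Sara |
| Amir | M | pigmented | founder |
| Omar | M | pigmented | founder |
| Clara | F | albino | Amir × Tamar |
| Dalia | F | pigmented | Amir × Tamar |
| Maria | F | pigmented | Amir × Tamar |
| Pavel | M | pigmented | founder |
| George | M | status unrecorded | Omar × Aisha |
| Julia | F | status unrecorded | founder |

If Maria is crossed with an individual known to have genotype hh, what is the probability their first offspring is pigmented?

Amir is pigmented so carries H and passed h to Clara (hh), so Amir is Hh.
Tamar is pigmented so carries H and passed h to Clara (hh), so Tamar is Hh.
Maria is a pigmented offspring of Amir (Hh) × Tamar (Hh), whose cross gives 1/4 HH : 1/2 Hh : 1/4 hh; conditioning on being pigmented, Maria is HH with probability 1/3, Hh with probability 2/3.
Summing over parental genotype combinations, P(offspring is pigmented) = 1/3·1 + 2/3·1/2 = 2/3.

2/3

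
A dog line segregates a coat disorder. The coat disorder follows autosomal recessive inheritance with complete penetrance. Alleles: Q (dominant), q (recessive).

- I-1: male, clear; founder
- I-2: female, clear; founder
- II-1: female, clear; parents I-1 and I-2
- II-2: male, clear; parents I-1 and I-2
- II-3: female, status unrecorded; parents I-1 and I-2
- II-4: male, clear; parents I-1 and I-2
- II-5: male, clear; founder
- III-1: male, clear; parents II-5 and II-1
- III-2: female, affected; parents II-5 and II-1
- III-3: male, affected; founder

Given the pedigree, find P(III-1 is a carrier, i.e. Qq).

II-5 is clear so carries Q and passed q to III-2 (qq), so II-5 is Qq.
II-1 is clear so carries Q and passed q to III-2 (qq), so II-1 is Qq.
Their cross gives offspring ratios 1/4 QQ : 1/2 Qq : 1/4 qq. Conditioning on III-1 being clear, P(Qq) = 1/2 / 3/4 = 2/3.

2/3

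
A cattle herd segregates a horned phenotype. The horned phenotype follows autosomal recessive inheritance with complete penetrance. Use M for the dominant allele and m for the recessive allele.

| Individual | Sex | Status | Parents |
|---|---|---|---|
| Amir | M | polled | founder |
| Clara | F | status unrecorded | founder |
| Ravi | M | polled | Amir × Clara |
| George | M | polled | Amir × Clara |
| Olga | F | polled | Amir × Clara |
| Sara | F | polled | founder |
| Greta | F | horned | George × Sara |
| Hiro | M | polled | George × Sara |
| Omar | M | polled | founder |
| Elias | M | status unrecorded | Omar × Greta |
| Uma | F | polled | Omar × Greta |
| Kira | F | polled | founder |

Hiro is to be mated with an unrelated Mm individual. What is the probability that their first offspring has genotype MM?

1/3

George is polled so carries M and passed m to Greta (mm), so George is Mm.
Sara is polled so carries M and passed m to Greta (mm), so Sara is Mm.
Hiro is a polled offspring of George (Mm) × Sara (Mm), whose cross gives 1/4 MM : 1/2 Mm : 1/4 mm; conditioning on being polled, Hiro is MM with probability 1/3, Mm with probability 2/3.
Summing over parental genotype combinations, P(offspring has genotype MM) = 1/3·1/2 + 2/3·1/4 = 1/3.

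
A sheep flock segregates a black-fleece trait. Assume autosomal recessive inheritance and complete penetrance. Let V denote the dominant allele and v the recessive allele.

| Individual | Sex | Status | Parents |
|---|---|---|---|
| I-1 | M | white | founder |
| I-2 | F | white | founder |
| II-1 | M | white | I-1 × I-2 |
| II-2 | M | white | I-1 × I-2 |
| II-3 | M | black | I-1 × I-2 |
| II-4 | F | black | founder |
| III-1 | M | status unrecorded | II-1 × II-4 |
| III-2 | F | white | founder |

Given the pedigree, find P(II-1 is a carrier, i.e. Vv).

I-1 is white so carries V and passed v to II-3 (vv), so I-1 is Vv.
I-2 is white so carries V and passed v to II-3 (vv), so I-2 is Vv.
Their cross gives offspring ratios 1/4 VV : 1/2 Vv : 1/4 vv. Conditioning on II-1 being white, P(Vv) = 1/2 / 3/4 = 2/3 before taking II-1's own offspring into account.
II-4 is black, so II-4 is vv.
II-1's offspring (III-1) would show their recorded status with the same probability whether II-1 is Vv or VV, so they carry no information and P(Vv) = 2/3.

2/3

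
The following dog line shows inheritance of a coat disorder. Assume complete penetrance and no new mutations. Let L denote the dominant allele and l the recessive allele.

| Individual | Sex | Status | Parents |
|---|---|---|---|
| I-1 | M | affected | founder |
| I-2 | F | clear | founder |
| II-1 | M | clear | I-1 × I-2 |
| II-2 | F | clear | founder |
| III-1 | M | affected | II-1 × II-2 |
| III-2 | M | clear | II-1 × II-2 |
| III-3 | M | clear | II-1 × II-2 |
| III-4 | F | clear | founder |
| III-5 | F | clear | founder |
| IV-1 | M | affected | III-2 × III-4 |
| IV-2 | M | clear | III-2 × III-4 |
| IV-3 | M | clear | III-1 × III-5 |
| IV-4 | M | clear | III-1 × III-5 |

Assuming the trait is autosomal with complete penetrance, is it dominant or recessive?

II-1 and II-2 are both clear yet have an affected child III-1. Under dominance, an affected child requires at least one affected parent, so the trait cannot be dominant.

recessive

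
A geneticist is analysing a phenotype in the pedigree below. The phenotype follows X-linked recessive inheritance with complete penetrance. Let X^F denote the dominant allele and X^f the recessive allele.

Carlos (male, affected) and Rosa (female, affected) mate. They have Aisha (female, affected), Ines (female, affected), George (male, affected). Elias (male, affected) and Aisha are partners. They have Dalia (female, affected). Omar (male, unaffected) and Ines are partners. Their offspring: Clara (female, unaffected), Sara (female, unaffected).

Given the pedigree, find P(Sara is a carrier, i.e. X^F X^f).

1

Sara is unaffected so carries F and received f from Ines (X^f X^f), so Sara is X^F X^f, giving P(X^F X^f) = 1.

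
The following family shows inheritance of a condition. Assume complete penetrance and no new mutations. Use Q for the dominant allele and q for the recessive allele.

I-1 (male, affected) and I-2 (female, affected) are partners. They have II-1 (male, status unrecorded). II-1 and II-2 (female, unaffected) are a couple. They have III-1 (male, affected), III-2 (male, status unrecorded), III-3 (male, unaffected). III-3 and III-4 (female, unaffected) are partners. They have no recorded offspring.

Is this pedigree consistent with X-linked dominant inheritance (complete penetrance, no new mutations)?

Under X-linked dominant, III-1 (affected, male) cannot arise from II-1 (unrecorded) × II-2 (unaffected).

No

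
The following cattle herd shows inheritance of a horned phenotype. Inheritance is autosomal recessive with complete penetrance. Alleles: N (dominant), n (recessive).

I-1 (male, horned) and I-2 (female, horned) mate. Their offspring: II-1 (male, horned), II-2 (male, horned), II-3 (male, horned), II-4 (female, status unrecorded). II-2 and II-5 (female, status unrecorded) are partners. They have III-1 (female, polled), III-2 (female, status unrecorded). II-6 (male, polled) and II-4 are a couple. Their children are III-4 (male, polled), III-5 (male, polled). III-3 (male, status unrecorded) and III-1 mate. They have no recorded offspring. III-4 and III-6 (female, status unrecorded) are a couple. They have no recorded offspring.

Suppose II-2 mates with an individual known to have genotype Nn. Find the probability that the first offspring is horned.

II-2 is horned, so II-2 is nn.
The cross gives 1/2 Nn : 1/2 nn, so P(offspring is horned) = 1/2.

1/2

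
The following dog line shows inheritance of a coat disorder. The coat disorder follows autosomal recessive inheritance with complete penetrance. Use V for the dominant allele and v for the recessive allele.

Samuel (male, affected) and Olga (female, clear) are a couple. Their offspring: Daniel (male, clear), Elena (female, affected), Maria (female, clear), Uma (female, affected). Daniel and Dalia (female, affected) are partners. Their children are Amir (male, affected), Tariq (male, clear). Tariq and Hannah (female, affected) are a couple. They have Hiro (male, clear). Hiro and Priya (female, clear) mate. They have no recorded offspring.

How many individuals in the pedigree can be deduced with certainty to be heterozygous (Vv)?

5

Obligate heterozygotes: Olga is clear so carries V and passed v to Elena (vv), so Olga is Vv; Daniel is clear so carries V and received v from Samuel (vv), so Daniel is Vv; Maria is clear so carries V and received v from Samuel (vv), so Maria is Vv; Tariq is clear so carries V and received v from Dalia (vv), so Tariq is Vv; Hiro is clear so carries V and received v from Hannah (vv), so Hiro is Vv.
Every other individual is either homozygous by phenotype or has at least one consistent homozygous assignment, so the count is 5.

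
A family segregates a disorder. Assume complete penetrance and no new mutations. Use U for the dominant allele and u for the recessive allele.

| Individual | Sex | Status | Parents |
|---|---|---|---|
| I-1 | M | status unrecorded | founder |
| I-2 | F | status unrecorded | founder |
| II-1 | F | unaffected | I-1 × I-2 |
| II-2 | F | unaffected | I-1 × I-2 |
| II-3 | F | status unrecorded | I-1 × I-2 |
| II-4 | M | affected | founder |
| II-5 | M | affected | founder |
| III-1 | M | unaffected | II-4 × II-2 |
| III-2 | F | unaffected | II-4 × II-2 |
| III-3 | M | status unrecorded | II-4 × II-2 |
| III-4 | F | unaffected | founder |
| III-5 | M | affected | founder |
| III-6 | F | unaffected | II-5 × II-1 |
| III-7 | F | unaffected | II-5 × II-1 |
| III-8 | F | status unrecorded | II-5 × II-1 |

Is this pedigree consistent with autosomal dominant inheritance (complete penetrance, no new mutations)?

Yes

A consistent assignment under autosomal dominant exists: I-1 Uu, I-2 Uu, II-1 uu, II-2 uu, II-3 UU, II-4 Uu, II-5 Uu, III-1 uu, III-2 uu, III-3 Uu, III-4 uu, III-5 UU, III-6 uu, III-7 uu, III-8 Uu.
In this assignment every recorded phenotype matches its genotype and every non-founder's genotype is obtainable from its parents' genotypes, so the pedigree is consistent.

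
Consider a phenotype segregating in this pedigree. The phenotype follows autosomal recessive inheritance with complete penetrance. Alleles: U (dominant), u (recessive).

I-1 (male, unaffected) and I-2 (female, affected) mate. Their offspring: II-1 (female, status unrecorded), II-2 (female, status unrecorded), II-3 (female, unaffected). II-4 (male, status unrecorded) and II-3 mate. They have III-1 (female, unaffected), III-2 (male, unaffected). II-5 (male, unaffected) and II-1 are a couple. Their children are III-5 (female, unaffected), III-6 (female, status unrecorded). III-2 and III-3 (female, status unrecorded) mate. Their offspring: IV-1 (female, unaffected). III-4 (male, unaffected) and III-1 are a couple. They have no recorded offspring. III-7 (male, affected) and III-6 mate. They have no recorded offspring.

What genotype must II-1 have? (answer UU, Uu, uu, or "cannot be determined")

cannot be determined

II-1's phenotype is unrecorded, and no parent or child forces a single allele at both positions; consistent genotype assignments exist with II-1 as Uu or uu.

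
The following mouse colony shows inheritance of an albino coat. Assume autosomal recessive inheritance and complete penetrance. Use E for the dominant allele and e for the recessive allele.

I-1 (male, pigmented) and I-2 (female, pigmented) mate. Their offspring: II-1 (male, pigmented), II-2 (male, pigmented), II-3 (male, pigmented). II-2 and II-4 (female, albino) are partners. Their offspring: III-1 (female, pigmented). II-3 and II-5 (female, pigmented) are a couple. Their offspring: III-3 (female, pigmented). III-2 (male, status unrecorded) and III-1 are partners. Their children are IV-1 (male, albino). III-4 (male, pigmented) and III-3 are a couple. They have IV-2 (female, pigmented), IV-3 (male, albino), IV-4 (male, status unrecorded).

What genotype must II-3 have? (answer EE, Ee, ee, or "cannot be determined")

cannot be determined

II-3's phenotype allows EE or Ee, and no parent or child forces a single allele at both positions; consistent genotype assignments exist with II-3 as EE or Ee.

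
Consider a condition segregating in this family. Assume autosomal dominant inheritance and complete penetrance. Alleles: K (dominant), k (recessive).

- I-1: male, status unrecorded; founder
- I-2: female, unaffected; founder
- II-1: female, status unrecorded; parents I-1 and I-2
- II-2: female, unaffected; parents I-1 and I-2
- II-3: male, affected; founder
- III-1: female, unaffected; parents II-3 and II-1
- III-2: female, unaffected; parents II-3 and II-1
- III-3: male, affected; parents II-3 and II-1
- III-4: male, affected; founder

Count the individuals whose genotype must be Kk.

1

Obligate heterozygotes: II-3 is affected so carries K and passed k to III-1 (kk), so II-3 is Kk.
Every other individual is either homozygous by phenotype or has at least one consistent homozygous assignment, so the count is 1.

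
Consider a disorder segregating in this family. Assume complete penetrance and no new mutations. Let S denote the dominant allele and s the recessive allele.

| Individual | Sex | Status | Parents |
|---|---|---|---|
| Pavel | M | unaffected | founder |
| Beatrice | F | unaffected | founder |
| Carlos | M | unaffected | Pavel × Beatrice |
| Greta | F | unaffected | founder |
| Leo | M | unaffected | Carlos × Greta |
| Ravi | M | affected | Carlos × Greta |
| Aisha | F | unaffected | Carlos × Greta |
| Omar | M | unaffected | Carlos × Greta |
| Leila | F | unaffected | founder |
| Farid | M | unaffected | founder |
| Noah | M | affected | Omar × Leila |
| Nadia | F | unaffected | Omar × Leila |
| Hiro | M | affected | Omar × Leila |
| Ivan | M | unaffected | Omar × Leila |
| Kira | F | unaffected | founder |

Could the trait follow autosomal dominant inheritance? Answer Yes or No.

No

Under autosomal dominant, Ravi (affected, male) cannot arise from Carlos (unaffected) × Greta (unaffected).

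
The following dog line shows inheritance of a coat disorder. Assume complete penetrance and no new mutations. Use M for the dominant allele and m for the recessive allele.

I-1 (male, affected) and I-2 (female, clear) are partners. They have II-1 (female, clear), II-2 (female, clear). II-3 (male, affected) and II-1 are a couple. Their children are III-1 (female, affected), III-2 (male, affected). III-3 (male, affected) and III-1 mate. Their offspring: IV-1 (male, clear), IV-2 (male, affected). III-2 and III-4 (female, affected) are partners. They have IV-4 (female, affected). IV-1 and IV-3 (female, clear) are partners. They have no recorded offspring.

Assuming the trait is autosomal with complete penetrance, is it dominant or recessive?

dominant

III-3 and III-1 are both affected yet have a clear child IV-1. Under a recessive model two affected parents are homozygous and every child would be affected, so the trait cannot be recessive.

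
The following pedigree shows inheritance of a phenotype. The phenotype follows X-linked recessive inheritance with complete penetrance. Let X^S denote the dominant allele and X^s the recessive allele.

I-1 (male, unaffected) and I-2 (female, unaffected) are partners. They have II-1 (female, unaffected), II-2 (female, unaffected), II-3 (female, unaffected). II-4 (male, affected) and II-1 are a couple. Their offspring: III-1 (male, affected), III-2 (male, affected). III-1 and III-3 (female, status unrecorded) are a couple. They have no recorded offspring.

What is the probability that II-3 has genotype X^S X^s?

I-1 is unaffected, so I-1 is X^S Y.
I-2 is unaffected so carries S and passed s to II-1 (X^S X^s, whose S came from I-1), so I-2 is X^S X^s.
Their cross gives offspring ratios 1/2 X^S X^S : 1/2 X^S X^s. Conditioning on II-3 being unaffected, P(X^S X^s) = 1/2 / 1 = 1/2.

1/2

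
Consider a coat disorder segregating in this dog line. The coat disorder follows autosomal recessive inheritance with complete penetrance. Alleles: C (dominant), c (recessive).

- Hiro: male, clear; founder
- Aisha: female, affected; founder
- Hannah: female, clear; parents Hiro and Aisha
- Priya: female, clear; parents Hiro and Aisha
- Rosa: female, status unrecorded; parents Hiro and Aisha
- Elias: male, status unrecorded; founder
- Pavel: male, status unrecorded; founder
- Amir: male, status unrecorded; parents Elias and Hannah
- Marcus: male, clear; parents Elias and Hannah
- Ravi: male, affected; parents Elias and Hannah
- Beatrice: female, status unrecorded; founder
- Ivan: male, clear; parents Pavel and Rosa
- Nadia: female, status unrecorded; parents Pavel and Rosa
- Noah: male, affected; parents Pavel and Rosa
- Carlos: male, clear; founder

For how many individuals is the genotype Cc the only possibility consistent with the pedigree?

2

Obligate heterozygotes: Hannah is clear so carries C and received c from Aisha (cc), so Hannah is Cc; Priya is clear so carries C and received c from Aisha (cc), so Priya is Cc.
Every other individual is either homozygous by phenotype or has at least one consistent homozygous assignment, so the count is 2.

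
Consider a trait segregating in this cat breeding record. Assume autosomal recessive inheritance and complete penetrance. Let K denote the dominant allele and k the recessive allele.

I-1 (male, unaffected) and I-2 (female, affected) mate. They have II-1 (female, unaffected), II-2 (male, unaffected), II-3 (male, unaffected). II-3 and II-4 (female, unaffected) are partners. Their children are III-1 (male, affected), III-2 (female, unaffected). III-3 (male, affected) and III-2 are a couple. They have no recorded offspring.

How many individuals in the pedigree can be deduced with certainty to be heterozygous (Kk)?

4

Obligate heterozygotes: II-1 is unaffected so carries K and received k from I-2 (kk), so II-1 is Kk; II-2 is unaffected so carries K and received k from I-2 (kk), so II-2 is Kk; II-3 is unaffected so carries K and received k from I-2 (kk), so II-3 is Kk; II-4 is unaffected so carries K and passed k to III-1 (kk), so II-4 is Kk.
Every other individual is either homozygous by phenotype or has at least one consistent homozygous assignment, so the count is 4.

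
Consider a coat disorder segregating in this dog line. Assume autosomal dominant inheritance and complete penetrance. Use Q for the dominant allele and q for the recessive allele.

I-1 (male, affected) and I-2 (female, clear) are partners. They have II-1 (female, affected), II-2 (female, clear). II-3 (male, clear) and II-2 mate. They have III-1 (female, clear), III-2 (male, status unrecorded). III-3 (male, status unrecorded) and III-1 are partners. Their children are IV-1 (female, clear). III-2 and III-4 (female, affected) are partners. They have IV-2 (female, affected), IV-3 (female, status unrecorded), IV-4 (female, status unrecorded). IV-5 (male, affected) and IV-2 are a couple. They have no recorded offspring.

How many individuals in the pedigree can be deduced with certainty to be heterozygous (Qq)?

Obligate heterozygotes: I-1 is affected so carries Q and passed q to II-2 (qq), so I-1 is Qq; II-1 is affected so carries Q and received q from I-2 (qq), so II-1 is Qq; IV-2 is affected so carries Q and received q from III-2 (qq), so IV-2 is Qq.
Every other individual is either homozygous by phenotype or has at least one consistent homozygous assignment, so the count is 3.

3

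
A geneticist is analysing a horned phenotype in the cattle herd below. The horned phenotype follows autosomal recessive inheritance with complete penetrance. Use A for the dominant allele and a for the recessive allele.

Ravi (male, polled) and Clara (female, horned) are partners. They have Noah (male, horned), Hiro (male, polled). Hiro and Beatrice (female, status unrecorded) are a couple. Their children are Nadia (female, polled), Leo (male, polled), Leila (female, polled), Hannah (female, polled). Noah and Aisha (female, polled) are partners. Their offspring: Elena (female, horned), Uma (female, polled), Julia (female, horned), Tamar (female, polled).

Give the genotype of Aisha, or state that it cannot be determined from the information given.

Aa

From phenotype alone, Aisha is AA or Aa.
Aisha is polled so carries A and passed a to Elena (aa), so Aisha is Aa.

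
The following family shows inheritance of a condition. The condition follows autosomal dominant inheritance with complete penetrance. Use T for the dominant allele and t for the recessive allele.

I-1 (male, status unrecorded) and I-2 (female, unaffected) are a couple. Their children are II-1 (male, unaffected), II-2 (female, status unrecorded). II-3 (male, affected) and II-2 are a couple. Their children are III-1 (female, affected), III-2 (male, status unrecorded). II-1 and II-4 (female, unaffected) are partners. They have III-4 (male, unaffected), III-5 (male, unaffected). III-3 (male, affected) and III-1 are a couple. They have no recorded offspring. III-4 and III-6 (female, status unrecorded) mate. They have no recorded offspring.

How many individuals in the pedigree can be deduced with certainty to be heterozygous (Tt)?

0

No individual's genotype is forced to Tt by the pedigree, so the count is 0.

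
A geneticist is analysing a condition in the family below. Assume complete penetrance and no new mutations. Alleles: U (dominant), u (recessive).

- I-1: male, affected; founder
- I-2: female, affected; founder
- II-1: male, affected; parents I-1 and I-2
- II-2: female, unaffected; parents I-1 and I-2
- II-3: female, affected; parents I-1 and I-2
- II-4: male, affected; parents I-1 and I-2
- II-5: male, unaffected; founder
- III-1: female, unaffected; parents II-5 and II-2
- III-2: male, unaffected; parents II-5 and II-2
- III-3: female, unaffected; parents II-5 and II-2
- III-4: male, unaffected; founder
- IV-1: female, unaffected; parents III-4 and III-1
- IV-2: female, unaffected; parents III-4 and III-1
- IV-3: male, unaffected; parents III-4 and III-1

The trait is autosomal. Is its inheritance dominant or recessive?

dominant

I-1 and I-2 are both affected yet have an unaffected child II-2. Under a recessive model two affected parents are homozygous and every child would be affected, so the trait cannot be recessive.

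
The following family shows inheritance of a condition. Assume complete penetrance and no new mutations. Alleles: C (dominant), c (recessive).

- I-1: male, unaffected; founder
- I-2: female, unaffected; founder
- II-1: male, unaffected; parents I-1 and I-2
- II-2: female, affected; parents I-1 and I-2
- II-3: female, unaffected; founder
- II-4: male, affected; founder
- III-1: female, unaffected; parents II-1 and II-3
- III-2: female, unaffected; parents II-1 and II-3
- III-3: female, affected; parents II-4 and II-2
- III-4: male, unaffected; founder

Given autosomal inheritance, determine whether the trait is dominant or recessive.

recessive

I-1 and I-2 are both unaffected yet have an affected child II-2. Under dominance, an affected child requires at least one affected parent, so the trait cannot be dominant.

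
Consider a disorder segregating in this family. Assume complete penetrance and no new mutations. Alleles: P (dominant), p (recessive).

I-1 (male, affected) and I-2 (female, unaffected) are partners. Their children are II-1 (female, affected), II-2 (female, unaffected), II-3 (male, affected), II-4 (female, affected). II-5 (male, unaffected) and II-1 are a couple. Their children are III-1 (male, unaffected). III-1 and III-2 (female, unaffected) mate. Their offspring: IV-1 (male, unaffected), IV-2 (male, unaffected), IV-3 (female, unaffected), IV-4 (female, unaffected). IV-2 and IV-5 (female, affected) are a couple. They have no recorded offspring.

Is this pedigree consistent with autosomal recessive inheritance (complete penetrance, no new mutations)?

Yes

A consistent assignment under autosomal recessive exists: I-1 pp, I-2 Pp, II-1 pp, II-2 Pp, II-3 pp, II-4 pp, II-5 PP, III-1 Pp, III-2 PP, IV-1 PP, IV-2 PP, IV-3 PP, IV-4 PP, IV-5 pp.
In this assignment every recorded phenotype matches its genotype and every non-founder's genotype is obtainable from its parents' genotypes, so the pedigree is consistent.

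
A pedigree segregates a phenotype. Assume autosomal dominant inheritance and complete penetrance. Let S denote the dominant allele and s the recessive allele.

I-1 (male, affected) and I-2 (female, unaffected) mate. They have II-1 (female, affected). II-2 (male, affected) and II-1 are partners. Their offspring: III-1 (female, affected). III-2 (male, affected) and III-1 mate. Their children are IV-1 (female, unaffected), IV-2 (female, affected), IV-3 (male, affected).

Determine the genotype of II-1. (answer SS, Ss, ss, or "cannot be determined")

Ss

From phenotype alone, II-1 is SS or Ss.
II-1 is affected so carries S and received s from I-2 (ss), so II-1 is Ss.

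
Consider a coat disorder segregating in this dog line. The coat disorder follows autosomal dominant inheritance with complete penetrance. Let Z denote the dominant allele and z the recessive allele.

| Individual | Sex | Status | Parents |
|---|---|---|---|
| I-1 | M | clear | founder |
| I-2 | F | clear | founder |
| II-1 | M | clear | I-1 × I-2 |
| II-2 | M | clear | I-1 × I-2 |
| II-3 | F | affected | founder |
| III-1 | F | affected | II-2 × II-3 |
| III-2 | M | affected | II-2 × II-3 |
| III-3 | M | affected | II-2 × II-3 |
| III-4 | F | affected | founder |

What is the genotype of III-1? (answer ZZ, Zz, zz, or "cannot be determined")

Zz

From phenotype alone, III-1 is ZZ or Zz.
III-1 is affected so carries Z and received z from II-2 (zz), so III-1 is Zz.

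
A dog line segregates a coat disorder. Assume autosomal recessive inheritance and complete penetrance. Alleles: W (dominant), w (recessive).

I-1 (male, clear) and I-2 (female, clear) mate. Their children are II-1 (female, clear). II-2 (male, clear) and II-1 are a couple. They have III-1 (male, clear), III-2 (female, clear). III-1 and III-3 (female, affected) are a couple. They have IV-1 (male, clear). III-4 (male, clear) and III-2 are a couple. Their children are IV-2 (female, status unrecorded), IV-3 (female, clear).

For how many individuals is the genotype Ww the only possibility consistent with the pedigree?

Obligate heterozygotes: IV-1 is clear so carries W and received w from III-3 (ww), so IV-1 is Ww.
Every other individual is either homozygous by phenotype or has at least one consistent homozygous assignment, so the count is 1.

1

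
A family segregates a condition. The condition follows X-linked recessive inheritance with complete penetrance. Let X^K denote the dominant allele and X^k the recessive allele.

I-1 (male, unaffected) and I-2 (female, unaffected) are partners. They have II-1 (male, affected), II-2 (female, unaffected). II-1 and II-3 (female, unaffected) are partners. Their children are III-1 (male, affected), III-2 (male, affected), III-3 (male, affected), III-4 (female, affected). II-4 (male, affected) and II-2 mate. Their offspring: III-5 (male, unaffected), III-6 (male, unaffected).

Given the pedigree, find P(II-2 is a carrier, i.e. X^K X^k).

1/5

I-1 is unaffected, so I-1 is X^K Y.
I-2 is unaffected so carries K and passed k to II-1 (X^k Y), so I-2 is X^K X^k.
Their cross gives offspring ratios 1/2 X^K X^K : 1/2 X^K X^k. Conditioning on II-2 being unaffected, P(X^K X^k) = 1/2 / 1 = 1/2 before taking II-2's own offspring into account.
II-4 is affected, so II-4 is X^k Y.
Now use II-2's offspring. Probability of each recorded status — unaffected son III-5: 1/2 if II-2 is X^K X^k, 1 if X^K X^K; unaffected son III-6: 1/2 if II-2 is X^K X^k, 1 if X^K X^K.
Bayes: P(X^K X^k) = 1/2·1/4 / (1/2·1/4 + 1/2·1) = 1/5.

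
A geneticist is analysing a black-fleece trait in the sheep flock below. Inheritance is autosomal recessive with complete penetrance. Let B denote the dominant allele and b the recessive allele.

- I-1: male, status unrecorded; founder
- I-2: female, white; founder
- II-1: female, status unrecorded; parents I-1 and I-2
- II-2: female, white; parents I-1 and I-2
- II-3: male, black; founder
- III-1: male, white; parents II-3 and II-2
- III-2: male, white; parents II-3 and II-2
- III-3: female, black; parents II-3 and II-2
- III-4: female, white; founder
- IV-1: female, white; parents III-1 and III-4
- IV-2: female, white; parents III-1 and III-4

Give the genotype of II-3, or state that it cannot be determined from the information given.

bb

II-3 is black, so II-3 is bb.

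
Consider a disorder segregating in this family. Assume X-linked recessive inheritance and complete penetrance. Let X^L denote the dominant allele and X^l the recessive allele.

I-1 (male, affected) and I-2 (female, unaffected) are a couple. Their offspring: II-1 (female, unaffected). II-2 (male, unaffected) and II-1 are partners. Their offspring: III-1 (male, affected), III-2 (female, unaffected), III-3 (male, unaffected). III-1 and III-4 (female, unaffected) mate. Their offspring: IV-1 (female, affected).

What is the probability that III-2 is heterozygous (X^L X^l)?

1/2

II-2 is unaffected, so II-2 is X^L Y.
II-1 is unaffected so carries L and received l from I-1 (X^l Y), so II-1 is X^L X^l.
Their cross gives offspring ratios 1/2 X^L X^L : 1/2 X^L X^l. Conditioning on III-2 being unaffected, P(X^L X^l) = 1/2 / 1 = 1/2.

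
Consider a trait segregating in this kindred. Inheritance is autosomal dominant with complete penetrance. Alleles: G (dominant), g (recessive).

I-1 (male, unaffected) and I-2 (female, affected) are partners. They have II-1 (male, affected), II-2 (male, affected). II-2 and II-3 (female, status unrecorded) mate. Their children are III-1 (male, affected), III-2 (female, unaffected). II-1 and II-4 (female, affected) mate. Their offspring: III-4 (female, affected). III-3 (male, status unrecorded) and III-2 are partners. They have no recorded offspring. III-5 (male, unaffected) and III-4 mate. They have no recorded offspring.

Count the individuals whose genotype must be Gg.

Obligate heterozygotes: II-1 is affected so carries G and received g from I-1 (gg), so II-1 is Gg; II-2 is affected so carries G and received g from I-1 (gg), so II-2 is Gg.
Every other individual is either homozygous by phenotype or has at least one consistent homozygous assignment, so the count is 2.

2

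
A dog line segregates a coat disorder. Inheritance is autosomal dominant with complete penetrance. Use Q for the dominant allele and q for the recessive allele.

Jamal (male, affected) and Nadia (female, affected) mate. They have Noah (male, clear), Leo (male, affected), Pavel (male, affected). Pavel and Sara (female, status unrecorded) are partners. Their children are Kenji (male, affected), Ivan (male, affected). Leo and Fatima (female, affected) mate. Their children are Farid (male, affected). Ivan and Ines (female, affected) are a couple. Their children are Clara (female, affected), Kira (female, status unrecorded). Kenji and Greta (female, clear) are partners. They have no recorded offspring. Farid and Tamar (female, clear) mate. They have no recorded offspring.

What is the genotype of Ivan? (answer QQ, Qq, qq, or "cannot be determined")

Ivan's phenotype allows QQ or Qq, and no parent or child forces a single allele at both positions; consistent genotype assignments exist with Ivan as QQ or Qq.

cannot be determined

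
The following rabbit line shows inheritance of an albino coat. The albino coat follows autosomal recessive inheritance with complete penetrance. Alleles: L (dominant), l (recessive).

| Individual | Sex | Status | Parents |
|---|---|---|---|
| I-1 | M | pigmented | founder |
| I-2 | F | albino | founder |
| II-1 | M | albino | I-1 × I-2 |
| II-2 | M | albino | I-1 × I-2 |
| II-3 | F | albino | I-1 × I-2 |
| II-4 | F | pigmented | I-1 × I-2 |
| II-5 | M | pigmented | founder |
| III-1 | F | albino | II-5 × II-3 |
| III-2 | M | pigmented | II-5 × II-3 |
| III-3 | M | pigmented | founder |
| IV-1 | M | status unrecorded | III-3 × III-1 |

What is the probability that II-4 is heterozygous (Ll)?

1

II-4 is pigmented so carries L and received l from I-2 (ll), so II-4 is Ll, giving P(Ll) = 1.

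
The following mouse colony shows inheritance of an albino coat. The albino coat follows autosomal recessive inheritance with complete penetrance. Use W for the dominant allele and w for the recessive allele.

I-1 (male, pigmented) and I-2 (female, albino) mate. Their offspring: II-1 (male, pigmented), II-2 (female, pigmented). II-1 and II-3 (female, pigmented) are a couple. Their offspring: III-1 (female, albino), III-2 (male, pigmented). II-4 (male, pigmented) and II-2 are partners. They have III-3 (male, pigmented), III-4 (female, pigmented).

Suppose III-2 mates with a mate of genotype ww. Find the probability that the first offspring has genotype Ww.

2/3

II-1 is pigmented so carries W and received w from I-2 (ww), so II-1 is Ww.
II-3 is pigmented so carries W and passed w to III-1 (ww), so II-3 is Ww.
III-2 is a pigmented offspring of II-1 (Ww) × II-3 (Ww), whose cross gives 1/4 WW : 1/2 Ww : 1/4 ww; conditioning on being pigmented, III-2 is WW with probability 1/3, Ww with probability 2/3.
Summing over parental genotype combinations, P(offspring has genotype Ww) = 1/3·1 + 2/3·1/2 = 2/3.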